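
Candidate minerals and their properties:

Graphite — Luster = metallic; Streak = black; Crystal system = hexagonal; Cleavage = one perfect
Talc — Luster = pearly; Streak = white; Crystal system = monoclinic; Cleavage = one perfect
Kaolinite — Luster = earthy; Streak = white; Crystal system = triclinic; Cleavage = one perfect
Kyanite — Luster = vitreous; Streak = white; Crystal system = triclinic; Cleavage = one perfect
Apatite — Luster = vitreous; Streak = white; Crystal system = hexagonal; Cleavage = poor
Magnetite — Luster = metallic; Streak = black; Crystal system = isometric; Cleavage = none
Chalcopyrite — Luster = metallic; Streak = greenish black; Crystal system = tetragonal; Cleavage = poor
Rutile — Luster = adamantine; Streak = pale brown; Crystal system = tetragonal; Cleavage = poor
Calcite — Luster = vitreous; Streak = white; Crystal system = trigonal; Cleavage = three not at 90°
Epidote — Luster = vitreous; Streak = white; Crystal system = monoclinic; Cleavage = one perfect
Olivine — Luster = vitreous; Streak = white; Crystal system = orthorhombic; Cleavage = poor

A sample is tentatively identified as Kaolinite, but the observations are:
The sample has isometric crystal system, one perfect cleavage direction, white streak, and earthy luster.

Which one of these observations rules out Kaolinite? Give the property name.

crystal system

Isometric crystal system: Kaolinite has triclinic system — inconsistent.
One perfect cleavage direction: Kaolinite has cleavage one perfect — consistent.
White streak: Kaolinite has white streak — consistent.
Earthy luster: Kaolinite has earthy luster — consistent.
Everything matches except the crystal system.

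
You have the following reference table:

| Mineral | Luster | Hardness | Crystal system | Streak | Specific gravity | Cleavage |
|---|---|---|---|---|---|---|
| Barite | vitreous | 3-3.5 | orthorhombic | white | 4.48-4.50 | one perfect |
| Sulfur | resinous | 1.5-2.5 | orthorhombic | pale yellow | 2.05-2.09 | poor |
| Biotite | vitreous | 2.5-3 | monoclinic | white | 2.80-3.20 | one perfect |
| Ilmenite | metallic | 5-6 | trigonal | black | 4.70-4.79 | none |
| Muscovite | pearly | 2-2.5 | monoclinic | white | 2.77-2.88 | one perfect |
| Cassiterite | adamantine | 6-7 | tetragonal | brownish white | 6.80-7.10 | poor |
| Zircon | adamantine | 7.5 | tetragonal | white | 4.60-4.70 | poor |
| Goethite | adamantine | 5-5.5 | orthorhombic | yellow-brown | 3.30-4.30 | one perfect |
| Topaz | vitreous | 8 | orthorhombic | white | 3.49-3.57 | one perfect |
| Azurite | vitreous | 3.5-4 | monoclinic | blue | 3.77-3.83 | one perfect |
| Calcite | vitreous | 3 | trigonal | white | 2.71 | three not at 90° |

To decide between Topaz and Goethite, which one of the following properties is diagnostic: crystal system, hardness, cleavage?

Crystal system: both orthorhombic — no difference.
Hardness: Topaz 8, Goethite 5-5.5 — different.
Cleavage: both one perfect — no difference.
Only hardness differs between Topaz and Goethite among the listed tests.

hardness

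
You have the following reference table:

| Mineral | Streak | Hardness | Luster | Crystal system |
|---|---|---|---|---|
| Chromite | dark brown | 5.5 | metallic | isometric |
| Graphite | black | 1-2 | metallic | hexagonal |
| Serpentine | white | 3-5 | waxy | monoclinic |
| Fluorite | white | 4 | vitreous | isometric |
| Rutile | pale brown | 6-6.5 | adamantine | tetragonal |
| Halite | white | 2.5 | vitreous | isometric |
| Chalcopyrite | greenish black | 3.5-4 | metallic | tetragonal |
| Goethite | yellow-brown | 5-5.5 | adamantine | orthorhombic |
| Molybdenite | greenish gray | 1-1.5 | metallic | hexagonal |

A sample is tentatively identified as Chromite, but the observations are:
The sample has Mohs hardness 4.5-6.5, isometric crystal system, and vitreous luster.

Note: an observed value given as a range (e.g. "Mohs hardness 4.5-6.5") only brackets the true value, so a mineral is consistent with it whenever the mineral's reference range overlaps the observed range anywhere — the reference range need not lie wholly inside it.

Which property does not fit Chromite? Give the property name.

Mohs hardness 4.5-6.5: Chromite has hardness 5.5 — matches.
Isometric crystal system: Chromite has isometric system — matches.
Vitreous luster: Chromite has metallic luster — does not match.
The luster is the one property that does not fit.

luster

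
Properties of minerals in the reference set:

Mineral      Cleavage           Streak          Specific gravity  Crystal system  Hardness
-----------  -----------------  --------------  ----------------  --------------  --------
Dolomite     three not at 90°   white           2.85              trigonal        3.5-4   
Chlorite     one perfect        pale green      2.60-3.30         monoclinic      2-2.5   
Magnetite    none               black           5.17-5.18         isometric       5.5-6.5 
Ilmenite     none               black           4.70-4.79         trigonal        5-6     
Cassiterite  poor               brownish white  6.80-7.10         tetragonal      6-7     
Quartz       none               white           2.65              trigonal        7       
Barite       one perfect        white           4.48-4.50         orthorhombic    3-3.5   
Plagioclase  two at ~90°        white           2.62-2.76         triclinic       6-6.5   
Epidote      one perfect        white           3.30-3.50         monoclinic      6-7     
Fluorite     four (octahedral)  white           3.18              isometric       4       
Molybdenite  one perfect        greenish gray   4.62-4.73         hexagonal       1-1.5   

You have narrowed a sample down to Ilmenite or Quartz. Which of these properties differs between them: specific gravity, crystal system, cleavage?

specific gravity

Specific gravity: Ilmenite 4.70-4.79, Quartz 2.65 — distinct.
Crystal system: both trigonal — identical.
Cleavage: both none — identical.
Of the listed properties, specific gravity is the one that separates them.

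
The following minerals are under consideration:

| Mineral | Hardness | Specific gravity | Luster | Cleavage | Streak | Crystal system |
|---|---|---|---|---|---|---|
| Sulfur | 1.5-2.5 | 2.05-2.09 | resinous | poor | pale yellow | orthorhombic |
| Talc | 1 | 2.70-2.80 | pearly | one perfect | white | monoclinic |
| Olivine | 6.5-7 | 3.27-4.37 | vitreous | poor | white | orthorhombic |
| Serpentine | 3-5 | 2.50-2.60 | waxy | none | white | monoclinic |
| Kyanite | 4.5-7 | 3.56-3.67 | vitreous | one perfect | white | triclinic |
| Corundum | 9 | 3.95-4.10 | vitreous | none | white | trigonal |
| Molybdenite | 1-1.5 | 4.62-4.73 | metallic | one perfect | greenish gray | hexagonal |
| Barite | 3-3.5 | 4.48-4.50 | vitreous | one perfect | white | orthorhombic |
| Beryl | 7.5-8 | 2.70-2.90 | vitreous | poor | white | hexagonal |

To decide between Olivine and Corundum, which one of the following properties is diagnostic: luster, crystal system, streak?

crystal system

Luster: both vitreous — identical.
Crystal system: Olivine orthorhombic, Corundum trigonal — different.
Streak: both white — identical.
Only crystal system differs between Olivine and Corundum among the listed tests.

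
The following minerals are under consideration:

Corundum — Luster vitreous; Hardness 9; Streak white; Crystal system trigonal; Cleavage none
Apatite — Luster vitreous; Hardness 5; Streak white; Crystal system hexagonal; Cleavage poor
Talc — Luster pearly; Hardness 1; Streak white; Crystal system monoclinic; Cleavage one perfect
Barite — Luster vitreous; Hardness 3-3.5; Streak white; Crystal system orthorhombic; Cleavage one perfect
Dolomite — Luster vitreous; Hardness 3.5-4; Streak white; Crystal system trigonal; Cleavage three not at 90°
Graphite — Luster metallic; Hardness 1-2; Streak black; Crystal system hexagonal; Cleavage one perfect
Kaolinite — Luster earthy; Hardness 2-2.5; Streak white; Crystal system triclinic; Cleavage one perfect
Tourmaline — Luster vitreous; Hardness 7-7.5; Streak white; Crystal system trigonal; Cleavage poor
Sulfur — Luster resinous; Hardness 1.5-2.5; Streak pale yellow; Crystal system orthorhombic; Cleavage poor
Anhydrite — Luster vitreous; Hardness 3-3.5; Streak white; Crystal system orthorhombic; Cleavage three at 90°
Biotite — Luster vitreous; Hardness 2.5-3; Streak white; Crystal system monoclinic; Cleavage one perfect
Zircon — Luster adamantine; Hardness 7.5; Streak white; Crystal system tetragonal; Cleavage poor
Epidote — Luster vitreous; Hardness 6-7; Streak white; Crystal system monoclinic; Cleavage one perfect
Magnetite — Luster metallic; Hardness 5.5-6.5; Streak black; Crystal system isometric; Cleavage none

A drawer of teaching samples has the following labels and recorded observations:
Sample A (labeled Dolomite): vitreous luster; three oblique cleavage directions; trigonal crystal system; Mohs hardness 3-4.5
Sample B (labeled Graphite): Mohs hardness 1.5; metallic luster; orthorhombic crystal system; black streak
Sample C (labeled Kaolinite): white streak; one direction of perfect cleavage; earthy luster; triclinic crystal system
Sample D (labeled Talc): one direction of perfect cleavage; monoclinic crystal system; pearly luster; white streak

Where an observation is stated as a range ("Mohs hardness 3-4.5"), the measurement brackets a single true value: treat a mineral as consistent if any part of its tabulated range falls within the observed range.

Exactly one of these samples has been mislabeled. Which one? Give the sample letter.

B

Sample A: every observation is compatible with the reference values for Dolomite.
Sample B: orthorhombic crystal system is outside the reference for Graphite (hexagonal system) — mislabeled.
Sample C: every observation is compatible with the reference values for Kaolinite.
Sample D: every observation is compatible with the reference values for Talc.
The mislabeled specimen is B.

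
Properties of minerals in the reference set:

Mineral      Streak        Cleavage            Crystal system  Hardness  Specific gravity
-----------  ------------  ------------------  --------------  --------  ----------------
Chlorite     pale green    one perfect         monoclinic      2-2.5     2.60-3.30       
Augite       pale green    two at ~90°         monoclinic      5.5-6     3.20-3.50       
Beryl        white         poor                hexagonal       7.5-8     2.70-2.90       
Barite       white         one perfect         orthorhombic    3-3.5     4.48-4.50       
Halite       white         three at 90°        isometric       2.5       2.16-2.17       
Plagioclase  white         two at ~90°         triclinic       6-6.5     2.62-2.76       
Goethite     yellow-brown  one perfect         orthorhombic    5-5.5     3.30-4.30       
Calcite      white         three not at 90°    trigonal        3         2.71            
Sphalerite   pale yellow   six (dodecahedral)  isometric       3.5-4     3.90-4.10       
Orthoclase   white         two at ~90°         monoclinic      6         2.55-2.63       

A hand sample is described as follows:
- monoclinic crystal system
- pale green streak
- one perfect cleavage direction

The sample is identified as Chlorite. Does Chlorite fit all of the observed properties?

Yes

Monoclinic crystal system — fits Chlorite (monoclinic system).
Pale green streak — fits Chlorite (pale green streak).
One perfect cleavage direction — fits Chlorite (cleavage one perfect).
Every observed property is compatible with the reference values for Chlorite.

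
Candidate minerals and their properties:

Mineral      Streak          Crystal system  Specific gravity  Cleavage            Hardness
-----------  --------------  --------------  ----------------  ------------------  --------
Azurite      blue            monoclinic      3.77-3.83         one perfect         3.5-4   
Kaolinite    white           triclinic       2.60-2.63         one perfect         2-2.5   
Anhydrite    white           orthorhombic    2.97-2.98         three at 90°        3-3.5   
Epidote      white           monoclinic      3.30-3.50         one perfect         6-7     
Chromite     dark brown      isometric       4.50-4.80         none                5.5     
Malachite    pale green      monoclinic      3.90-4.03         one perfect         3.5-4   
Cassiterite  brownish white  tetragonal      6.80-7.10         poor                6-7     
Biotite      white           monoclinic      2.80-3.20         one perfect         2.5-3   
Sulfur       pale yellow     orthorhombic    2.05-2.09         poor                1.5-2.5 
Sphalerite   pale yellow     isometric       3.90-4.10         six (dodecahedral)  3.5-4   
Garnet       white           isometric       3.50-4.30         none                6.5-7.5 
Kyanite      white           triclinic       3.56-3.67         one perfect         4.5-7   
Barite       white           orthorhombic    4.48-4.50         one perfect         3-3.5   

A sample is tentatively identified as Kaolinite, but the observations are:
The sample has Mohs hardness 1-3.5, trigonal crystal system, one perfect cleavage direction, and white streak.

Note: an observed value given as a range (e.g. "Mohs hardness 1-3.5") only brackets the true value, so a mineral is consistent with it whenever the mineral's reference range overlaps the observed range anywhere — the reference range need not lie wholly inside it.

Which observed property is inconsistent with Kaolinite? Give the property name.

crystal system

Mohs hardness 1-3.5: Kaolinite has hardness 2-2.5 — consistent.
Trigonal crystal system: Kaolinite has triclinic system — outside the reference range.
One perfect cleavage direction: Kaolinite has cleavage one perfect — consistent.
White streak: Kaolinite has white streak — consistent.
Only the crystal system is inconsistent.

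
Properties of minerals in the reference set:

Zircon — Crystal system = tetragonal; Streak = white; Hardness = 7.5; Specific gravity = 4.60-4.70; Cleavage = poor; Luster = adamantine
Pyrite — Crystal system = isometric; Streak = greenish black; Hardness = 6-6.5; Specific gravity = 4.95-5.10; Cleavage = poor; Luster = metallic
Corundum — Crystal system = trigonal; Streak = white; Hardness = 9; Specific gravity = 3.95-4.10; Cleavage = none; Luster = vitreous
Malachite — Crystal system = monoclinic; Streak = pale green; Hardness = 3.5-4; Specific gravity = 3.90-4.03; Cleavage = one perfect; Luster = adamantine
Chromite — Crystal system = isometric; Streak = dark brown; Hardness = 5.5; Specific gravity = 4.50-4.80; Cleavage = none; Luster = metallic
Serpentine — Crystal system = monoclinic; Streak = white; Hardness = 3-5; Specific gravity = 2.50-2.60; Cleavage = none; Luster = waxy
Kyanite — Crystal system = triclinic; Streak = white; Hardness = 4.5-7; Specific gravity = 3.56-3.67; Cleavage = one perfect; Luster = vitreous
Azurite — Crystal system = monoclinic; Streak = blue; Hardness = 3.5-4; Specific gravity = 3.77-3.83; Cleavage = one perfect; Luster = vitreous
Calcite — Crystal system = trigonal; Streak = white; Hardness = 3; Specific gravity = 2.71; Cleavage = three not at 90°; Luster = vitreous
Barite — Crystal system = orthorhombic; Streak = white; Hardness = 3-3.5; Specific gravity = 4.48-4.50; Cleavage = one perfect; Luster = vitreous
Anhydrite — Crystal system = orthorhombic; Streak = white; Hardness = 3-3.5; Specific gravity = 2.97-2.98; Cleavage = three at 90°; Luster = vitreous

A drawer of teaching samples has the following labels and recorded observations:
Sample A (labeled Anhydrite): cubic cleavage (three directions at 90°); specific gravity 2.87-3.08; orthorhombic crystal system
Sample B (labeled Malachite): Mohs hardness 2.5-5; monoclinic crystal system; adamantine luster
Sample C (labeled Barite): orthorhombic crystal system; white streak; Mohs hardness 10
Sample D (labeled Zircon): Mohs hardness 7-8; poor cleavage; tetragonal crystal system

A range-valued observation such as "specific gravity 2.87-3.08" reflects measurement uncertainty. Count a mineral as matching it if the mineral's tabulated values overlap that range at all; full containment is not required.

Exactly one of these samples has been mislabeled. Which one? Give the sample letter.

Sample A: observations are consistent with Anhydrite.
Sample B: observations are consistent with Malachite.
Sample C: Mohs hardness 10 is outside the reference for Barite (hardness 3-3.5) — mislabeled.
Sample D: observations are consistent with Zircon.
Only sample C is inconsistent with its label.

C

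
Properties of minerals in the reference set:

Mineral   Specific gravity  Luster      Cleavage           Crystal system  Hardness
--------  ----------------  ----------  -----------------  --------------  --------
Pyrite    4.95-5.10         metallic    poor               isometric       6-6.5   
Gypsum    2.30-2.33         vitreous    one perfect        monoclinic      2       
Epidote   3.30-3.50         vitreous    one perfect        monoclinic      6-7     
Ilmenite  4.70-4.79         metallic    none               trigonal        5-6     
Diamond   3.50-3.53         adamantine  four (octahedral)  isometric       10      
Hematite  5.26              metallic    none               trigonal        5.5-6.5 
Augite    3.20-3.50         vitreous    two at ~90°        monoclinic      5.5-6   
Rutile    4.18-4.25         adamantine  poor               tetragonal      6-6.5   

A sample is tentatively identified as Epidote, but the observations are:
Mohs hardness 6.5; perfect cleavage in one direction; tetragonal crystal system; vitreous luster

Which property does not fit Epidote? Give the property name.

Mohs hardness 6.5: Epidote has hardness 6-7 — consistent.
Perfect cleavage in one direction: Epidote has cleavage one perfect — consistent.
Tetragonal crystal system: Epidote has monoclinic system — inconsistent.
Vitreous luster: Epidote has vitreous luster — consistent.
Only the crystal system is inconsistent.

crystal system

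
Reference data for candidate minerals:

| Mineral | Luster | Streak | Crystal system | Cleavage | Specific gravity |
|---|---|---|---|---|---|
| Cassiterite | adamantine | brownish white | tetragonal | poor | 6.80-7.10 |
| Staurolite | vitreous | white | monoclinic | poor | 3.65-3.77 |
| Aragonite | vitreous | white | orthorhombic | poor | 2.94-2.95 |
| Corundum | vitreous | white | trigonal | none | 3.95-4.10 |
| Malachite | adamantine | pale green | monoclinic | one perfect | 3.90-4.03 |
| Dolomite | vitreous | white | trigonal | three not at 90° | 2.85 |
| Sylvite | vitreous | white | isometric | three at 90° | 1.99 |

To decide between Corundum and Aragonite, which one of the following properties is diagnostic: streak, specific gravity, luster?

Streak: both white — no difference.
Specific gravity: Corundum 3.95-4.10, Aragonite 2.94-2.95 — these differ.
Luster: both vitreous — no difference.
Specific gravity is the diagnostic property here.

specific gravity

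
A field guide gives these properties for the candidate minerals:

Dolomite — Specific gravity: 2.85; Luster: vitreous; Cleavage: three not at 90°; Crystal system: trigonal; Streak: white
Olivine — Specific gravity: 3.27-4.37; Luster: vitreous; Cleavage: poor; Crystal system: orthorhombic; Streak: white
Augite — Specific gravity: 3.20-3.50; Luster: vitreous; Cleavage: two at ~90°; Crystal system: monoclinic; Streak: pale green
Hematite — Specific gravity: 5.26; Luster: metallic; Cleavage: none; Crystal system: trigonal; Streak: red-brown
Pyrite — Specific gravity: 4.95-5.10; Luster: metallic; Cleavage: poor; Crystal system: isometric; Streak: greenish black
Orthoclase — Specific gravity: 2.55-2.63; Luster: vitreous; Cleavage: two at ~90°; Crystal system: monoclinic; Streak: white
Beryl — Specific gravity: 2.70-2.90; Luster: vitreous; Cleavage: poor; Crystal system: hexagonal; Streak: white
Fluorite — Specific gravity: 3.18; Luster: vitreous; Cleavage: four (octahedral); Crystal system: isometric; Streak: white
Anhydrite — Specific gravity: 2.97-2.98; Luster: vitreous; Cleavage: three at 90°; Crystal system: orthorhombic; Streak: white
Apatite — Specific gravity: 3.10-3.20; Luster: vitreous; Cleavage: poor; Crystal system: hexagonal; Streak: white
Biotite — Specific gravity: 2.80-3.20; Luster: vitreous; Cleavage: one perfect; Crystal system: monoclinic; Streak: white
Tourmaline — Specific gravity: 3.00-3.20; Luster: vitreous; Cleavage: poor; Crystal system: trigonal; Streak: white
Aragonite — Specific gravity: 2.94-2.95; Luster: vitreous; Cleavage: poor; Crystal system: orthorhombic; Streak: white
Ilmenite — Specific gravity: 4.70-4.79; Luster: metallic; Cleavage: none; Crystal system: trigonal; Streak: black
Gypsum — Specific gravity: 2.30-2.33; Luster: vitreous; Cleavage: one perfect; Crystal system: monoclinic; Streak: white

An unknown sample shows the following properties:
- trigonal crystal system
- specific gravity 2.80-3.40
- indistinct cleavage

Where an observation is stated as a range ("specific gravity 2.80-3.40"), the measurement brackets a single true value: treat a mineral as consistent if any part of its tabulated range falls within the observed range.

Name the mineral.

Tourmaline

Trigonal crystal system — narrows the field to Dolomite, Hematite, Tourmaline, Ilmenite.
Specific gravity 2.80-3.40 rules out Hematite, Ilmenite.
Indistinct cleavage excludes Dolomite.
Tourmaline is the sole remaining match.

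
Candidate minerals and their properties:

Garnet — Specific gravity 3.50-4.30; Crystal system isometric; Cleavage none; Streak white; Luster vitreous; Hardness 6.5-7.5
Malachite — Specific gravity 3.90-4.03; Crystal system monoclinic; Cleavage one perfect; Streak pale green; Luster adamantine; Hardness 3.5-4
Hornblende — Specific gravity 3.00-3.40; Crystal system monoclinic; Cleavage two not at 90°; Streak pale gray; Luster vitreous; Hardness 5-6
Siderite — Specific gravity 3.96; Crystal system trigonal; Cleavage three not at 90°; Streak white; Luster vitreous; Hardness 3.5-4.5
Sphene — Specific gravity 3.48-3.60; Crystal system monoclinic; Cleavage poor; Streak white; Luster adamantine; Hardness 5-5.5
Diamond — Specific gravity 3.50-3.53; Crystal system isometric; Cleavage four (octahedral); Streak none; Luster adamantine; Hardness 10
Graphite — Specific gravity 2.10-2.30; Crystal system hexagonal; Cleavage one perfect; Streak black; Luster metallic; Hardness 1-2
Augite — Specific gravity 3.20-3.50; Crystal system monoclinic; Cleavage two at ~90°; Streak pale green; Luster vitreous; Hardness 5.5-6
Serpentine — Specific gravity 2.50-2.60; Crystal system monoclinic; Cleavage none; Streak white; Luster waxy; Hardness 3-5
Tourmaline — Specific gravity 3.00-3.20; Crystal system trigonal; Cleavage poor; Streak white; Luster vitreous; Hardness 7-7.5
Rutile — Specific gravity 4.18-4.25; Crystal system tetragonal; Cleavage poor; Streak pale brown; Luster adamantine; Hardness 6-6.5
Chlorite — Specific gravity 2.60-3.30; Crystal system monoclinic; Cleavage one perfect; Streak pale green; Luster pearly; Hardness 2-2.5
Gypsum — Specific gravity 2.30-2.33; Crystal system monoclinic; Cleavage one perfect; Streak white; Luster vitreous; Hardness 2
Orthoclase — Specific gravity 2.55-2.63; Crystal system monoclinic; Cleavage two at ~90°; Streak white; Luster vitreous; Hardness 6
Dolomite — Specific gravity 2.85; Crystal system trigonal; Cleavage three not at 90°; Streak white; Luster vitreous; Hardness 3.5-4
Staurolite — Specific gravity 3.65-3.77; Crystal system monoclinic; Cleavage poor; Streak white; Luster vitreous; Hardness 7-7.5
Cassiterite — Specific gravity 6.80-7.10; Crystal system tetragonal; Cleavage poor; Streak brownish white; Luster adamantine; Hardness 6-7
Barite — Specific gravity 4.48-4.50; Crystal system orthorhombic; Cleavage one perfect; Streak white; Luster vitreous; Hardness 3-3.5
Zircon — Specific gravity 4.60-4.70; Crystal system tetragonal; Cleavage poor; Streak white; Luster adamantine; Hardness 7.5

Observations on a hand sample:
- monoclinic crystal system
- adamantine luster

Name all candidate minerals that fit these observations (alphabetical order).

Malachite, Sphene

Monoclinic crystal system: only Malachite, Hornblende, Sphene, Augite, Serpentine, Chlorite, Gypsum, Orthoclase, Staurolite remain.
Adamantine luster: Malachite, Sphene remain.
The minerals that satisfy all observations are Malachite, Sphene.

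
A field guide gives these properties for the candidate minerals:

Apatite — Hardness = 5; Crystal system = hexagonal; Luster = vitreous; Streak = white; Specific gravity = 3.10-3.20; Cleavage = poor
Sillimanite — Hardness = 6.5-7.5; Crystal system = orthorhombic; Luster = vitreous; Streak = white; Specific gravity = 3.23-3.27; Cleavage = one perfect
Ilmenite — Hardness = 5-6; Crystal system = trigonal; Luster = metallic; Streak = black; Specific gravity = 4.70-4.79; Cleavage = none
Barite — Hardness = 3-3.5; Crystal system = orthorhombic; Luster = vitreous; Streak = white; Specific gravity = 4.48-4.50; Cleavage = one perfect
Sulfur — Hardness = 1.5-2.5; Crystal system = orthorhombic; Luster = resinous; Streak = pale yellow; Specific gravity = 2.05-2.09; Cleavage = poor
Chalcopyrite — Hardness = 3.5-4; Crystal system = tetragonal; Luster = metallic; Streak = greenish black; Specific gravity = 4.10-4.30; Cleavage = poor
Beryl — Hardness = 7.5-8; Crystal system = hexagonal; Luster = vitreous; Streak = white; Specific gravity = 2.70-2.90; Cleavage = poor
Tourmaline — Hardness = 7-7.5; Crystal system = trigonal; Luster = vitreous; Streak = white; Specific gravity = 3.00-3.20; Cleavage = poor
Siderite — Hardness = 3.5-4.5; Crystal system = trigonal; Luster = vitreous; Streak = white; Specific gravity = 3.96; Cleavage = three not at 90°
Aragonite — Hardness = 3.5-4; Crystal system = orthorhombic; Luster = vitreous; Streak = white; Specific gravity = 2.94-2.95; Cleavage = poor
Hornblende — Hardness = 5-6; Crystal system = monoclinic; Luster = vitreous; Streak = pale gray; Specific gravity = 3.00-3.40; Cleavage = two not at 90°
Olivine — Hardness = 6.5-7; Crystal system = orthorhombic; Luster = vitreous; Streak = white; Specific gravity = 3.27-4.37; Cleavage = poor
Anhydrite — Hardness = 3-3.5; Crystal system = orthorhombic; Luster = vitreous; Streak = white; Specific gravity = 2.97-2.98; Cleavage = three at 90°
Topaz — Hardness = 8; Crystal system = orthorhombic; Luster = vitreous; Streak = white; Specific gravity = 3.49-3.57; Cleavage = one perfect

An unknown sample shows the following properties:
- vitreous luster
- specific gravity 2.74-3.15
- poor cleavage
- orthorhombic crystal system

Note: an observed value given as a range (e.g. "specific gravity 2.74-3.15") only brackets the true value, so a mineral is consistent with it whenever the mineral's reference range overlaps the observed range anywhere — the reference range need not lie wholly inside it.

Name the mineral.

Vitreous luster excludes Ilmenite, Sulfur, Chalcopyrite.
Specific gravity 2.74-3.15 rules out Sillimanite, Barite, Siderite, Olivine, Topaz.
Poor cleavage is inconsistent with Hornblende, Anhydrite.
Orthorhombic crystal system: narrows the field to Aragonite.
The only mineral consistent with every observation is Aragonite.

Aragonite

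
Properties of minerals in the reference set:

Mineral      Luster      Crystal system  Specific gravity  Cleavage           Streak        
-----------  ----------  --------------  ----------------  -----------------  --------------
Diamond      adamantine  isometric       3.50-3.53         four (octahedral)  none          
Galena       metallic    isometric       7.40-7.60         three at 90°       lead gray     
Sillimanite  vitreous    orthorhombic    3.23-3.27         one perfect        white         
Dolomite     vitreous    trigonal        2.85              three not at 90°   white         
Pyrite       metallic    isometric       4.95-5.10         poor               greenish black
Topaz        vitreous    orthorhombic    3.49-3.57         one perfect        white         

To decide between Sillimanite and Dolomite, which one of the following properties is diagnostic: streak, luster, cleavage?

Streak: both white — identical.
Luster: both vitreous — identical.
Cleavage: Sillimanite one perfect, Dolomite three not at 90° — different.
Of the listed properties, cleavage is the one that separates them.

cleavage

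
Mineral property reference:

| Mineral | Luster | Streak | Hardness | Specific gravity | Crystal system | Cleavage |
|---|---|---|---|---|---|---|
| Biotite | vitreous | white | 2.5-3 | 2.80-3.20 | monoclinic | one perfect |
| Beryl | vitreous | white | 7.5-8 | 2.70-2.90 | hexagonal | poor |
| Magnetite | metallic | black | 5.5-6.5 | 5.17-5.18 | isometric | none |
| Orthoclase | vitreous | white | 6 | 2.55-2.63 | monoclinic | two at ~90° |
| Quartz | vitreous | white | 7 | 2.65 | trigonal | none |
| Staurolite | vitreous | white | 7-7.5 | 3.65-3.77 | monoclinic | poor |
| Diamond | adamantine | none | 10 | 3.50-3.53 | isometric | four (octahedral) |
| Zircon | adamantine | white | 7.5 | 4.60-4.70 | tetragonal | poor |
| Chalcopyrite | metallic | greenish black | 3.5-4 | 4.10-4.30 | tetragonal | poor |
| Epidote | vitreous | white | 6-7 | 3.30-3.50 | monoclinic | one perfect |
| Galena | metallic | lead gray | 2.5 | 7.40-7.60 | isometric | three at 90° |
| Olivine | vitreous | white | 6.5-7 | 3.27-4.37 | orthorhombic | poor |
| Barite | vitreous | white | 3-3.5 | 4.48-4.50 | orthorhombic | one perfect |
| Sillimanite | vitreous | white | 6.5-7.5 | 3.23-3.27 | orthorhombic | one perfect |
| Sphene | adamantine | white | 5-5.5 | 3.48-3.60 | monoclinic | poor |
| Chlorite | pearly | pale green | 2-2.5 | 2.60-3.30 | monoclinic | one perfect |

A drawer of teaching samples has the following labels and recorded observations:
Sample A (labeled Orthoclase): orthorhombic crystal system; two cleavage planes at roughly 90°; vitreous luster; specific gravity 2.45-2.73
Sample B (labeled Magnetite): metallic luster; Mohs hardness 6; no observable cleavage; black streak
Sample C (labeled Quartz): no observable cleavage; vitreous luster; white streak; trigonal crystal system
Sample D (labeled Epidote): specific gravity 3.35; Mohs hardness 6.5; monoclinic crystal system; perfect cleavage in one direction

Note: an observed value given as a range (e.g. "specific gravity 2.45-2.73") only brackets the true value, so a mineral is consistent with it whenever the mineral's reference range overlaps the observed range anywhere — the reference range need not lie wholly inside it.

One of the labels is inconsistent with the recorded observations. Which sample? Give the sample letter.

A

Sample A: Orthoclase has monoclinic system, but the record shows orthorhombic crystal system — this label is wrong.
Sample B: every observation is compatible with the reference values for Magnetite.
Sample C: every observation is compatible with the reference values for Quartz.
Sample D: every observation is compatible with the reference values for Epidote.
Sample A is the mislabeled one.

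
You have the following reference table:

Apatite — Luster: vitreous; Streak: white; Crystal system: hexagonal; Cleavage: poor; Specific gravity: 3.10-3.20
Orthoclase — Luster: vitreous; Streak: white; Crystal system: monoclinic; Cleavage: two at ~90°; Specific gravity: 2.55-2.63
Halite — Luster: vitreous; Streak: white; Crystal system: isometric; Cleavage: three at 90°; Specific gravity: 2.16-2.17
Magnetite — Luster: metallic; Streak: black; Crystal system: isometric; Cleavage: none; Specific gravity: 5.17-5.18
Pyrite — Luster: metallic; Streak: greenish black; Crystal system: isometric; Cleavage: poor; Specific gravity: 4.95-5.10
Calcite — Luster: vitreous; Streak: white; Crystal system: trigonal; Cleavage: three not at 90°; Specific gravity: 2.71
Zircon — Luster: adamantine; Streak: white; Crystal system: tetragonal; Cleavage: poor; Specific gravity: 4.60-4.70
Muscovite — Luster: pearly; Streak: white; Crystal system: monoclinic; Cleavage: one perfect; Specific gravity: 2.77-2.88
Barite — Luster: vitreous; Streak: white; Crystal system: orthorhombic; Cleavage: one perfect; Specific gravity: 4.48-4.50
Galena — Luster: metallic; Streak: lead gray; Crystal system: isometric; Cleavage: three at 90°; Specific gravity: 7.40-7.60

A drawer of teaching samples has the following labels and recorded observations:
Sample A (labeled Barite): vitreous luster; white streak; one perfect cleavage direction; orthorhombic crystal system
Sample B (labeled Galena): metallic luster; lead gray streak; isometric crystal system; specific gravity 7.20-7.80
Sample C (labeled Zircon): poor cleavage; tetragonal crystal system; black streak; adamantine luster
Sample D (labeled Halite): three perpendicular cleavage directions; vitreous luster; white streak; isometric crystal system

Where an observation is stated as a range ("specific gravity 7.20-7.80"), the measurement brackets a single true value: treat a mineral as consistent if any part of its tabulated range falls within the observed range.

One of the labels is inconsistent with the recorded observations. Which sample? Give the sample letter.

Sample A: every observation is compatible with the reference values for Barite.
Sample B: every observation is compatible with the reference values for Galena.
Sample C: black streak is outside the reference for Zircon (white streak) — mislabeled.
Sample D: every observation is compatible with the reference values for Halite.
Sample C is the mislabeled one.

C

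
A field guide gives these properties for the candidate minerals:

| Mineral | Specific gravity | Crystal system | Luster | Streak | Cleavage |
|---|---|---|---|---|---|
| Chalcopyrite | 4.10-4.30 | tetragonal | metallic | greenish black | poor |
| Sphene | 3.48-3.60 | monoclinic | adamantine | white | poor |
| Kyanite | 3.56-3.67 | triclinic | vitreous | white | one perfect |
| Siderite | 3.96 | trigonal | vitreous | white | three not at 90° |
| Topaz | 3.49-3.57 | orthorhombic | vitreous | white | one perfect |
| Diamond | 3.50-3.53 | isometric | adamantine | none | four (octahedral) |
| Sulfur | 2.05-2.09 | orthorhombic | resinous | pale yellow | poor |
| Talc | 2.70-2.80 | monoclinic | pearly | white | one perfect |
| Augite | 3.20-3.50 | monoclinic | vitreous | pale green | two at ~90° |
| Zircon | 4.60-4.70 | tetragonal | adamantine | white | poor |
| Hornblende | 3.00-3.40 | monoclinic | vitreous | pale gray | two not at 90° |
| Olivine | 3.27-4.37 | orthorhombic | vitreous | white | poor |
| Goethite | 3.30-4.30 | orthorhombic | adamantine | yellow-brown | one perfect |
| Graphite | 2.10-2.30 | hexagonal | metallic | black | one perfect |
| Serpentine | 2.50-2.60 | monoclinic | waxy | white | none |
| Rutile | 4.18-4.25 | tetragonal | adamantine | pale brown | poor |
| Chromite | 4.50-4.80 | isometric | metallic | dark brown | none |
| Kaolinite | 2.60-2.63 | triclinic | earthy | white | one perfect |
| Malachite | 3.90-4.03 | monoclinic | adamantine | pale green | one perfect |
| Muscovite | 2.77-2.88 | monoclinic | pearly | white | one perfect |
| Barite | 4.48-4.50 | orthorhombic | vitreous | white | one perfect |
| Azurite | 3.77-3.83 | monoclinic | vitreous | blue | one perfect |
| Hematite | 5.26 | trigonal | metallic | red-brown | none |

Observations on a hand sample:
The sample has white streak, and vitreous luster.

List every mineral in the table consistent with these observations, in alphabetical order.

Barite, Kyanite, Olivine, Siderite, Topaz

White streak — only Sphene, Kyanite, Siderite, Topaz, Talc, Zircon, Olivine, Serpentine, Kaolinite, Muscovite, Barite remain.
Vitreous luster — Kyanite, Siderite, Topaz, Olivine, Barite remain.
The minerals that satisfy all observations are Barite, Kyanite, Olivine, Siderite, Topaz.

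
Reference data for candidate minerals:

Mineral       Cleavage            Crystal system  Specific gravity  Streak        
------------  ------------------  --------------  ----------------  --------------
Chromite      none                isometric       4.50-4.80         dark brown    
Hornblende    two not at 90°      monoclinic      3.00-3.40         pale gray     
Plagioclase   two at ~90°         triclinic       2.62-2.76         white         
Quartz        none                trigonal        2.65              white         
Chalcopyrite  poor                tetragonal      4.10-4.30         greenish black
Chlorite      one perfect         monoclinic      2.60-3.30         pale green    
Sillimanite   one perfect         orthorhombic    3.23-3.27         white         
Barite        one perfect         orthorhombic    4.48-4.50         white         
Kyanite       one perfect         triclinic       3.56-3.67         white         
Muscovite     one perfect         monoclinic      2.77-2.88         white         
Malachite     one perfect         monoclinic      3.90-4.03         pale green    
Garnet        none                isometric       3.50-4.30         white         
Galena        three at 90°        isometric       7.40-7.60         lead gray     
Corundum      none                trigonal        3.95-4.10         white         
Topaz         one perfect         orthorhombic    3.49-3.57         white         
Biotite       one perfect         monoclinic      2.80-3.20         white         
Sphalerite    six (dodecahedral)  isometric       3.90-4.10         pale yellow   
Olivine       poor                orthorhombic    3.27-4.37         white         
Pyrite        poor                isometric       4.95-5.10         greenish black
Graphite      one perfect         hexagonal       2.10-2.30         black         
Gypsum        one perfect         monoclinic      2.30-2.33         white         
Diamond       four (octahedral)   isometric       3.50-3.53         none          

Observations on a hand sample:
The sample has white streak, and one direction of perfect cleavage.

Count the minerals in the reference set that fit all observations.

White streak — only Plagioclase, Quartz, Sillimanite, Barite, Kyanite, Muscovite, Garnet, Corundum, Topaz, Biotite, Olivine, Gypsum remain.
One direction of perfect cleavage eliminates Plagioclase, Quartz, Garnet, Corundum, Olivine.
The minerals that satisfy all observations are Barite, Biotite, Gypsum, Kyanite, Muscovite, Sillimanite, Topaz.
That is 7 minerals.

7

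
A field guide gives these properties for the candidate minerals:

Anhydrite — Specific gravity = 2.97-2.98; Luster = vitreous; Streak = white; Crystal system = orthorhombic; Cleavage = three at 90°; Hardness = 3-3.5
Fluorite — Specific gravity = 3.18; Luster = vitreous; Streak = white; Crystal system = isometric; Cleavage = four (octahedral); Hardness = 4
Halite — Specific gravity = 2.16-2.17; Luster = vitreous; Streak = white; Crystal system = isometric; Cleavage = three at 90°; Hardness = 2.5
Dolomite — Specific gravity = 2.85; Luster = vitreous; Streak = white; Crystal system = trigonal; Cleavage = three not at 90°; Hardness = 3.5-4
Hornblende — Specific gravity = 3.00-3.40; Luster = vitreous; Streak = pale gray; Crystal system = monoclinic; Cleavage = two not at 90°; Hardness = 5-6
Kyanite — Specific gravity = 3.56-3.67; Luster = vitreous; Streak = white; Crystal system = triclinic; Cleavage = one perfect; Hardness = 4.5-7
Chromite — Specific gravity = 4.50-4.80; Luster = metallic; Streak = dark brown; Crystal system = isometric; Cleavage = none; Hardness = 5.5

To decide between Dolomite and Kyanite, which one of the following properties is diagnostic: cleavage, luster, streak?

Cleavage: Dolomite three not at 90°, Kyanite one perfect — distinct.
Luster: both vitreous — shared.
Streak: both white — shared.
Cleavage is the diagnostic property here.

cleavage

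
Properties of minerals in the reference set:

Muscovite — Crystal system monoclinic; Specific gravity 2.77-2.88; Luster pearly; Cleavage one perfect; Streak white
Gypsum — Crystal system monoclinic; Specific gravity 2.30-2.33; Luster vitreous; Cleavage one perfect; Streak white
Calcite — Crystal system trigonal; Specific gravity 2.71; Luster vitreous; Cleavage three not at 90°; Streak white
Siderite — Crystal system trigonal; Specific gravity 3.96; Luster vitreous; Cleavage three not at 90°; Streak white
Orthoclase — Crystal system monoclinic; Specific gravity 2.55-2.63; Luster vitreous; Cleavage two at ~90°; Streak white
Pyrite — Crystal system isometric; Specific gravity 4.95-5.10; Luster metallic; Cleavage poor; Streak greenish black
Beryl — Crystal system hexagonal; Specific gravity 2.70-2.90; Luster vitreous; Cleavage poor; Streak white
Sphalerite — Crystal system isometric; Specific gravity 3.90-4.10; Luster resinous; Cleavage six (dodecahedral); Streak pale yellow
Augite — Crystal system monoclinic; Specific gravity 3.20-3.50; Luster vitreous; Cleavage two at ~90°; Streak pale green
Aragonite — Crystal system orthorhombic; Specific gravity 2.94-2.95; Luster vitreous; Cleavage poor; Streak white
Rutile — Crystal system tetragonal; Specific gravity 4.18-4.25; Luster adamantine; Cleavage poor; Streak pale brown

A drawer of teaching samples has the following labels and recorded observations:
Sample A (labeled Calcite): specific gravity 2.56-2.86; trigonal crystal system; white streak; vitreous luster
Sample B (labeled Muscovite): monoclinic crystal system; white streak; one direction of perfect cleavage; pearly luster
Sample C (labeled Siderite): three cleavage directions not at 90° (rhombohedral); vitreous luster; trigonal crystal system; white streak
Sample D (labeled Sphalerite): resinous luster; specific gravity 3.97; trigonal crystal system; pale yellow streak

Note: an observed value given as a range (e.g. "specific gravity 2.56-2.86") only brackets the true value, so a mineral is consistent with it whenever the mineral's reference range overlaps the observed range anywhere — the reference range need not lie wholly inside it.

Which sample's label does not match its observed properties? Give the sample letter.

Sample A: all recorded properties match Calcite.
Sample B: all recorded properties match Muscovite.
Sample C: all recorded properties match Siderite.
Sample D: Sphalerite has isometric system, but the record shows trigonal crystal system — this label is wrong.
Only sample D is inconsistent with its label.

D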